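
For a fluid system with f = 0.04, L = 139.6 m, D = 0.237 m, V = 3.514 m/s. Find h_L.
Formula: h_L = f \frac{L}{D} \frac{V^2}{2g}
h_L = 0.04·(139.6/0.237)·3.514²/(2·9.81) = 14.83 m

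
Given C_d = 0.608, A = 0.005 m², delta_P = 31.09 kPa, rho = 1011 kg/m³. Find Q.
Formula: Q = C_d A \sqrt{\frac{2 \Delta P}{\rho}}
Q = 0.608·0.005·√(2·(31.09·1000)/1011)·1000 = 23.84 L/s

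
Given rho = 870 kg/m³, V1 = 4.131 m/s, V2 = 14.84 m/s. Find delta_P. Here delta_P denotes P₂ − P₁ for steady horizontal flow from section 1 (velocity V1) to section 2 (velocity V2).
Formula: \Delta P = \frac{1}{2} \rho (V_1^2 - V_2^2)
delta_P = 0.5·870·(4.131² − 14.84²)/1000 = -88.37 kPa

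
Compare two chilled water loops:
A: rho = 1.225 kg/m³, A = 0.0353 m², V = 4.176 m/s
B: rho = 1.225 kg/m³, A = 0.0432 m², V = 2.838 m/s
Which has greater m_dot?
m_dot(A) = 0.1806 kg/s, m_dot(B) = 0.1502 kg/s. Answer: A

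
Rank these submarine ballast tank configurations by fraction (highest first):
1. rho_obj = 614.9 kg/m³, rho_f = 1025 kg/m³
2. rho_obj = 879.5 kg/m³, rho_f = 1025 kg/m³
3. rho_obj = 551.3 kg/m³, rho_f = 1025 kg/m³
Case 1: fraction = 0.5999
Case 2: fraction = 0.858
Case 3: fraction = 0.5379
Ranking (highest first): 2, 1, 3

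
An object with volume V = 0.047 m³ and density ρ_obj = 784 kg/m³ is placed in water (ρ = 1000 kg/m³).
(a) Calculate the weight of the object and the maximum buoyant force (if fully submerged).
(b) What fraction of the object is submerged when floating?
(a) W=rho_obj*g*V=784*9.81*0.047=361.5 N; F_B(max)=rho*g*V=1000*9.81*0.047=461.1 N
(b) Floating fraction=rho_obj/rho=784/1000=0.784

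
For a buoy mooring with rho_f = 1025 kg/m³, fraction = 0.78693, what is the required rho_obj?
Formula: f_{sub} = \frac{\rho_{obj}}{\rho_f}
Substituting knowns: 0.78693 = rho_obj/1025
Solving for rho_obj: rho_obj = 0.78693·1025 = 806.6 kg/m³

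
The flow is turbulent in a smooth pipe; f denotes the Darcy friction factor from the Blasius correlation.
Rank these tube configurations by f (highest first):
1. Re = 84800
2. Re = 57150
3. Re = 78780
Case 1: f = 0.01852
Case 2: f = 0.02044
Case 3: f = 0.01886
Ranking (highest first): 2, 3, 1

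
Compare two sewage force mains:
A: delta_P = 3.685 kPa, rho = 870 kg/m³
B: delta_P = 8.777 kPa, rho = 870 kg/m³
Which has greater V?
V(A) = 2.911 m/s, V(B) = 4.492 m/s. Answer: B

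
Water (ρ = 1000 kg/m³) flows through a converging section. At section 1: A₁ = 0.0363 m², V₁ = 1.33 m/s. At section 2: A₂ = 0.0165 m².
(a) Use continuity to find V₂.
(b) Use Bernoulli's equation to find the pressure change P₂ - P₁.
(a) Continuity: A₁V₁=A₂V₂ -> V₂=A₁V₁/A₂=0.0363*1.33/0.0165=2.93 m/s
(b) Bernoulli: P₂-P₁=0.5*rho*(V₁^2-V₂^2)/1000=0.5*1000*(1.33^2-2.93^2)/1000=-3.408 kPa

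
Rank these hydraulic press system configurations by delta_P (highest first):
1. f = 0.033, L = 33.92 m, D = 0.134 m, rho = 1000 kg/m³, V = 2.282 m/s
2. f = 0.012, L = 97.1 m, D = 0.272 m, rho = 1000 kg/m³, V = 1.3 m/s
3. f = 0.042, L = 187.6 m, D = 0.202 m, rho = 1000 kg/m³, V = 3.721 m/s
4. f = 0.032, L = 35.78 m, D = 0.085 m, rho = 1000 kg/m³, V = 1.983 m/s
Case 1: delta_P = 21.75 kPa
Case 2: delta_P = 3.62 kPa
Case 3: delta_P = 270 kPa
Case 4: delta_P = 26.48 kPa
Ranking (highest first): 3, 4, 1, 2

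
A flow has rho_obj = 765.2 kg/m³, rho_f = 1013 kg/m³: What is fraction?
Formula: f_{sub} = \frac{\rho_{obj}}{\rho_f}
fraction = 765.2/1013 = 0.7554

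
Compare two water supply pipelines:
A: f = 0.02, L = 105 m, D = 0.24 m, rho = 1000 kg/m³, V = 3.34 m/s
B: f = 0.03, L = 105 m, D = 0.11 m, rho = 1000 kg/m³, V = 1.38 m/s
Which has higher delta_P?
delta_P(A) = 48.81 kPa, delta_P(B) = 27.27 kPa. Answer: A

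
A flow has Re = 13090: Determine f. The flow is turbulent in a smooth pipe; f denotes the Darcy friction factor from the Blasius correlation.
Formula: f = \frac{0.316}{Re^{0.25}}
f = 0.316/13090^0.25 = 0.02954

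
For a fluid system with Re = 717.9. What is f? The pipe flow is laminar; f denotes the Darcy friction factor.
Formula: f = \frac{64}{Re}
f = 64/717.9 = 0.08915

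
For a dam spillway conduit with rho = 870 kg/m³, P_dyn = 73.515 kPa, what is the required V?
Formula: P_{dyn} = \frac{1}{2} \rho V^2
Substituting knowns: 73.515 = 0.5·870·V²/1000
Solving for V: V = √(2·(73.515·1000)/870) = 13 m/s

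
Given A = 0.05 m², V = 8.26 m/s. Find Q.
Formula: Q = A V
Q = 0.05·8.26·1000 = 413 L/s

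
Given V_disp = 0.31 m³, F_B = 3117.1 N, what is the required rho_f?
Formula: F_B = \rho_f g V_{disp}
Substituting knowns: 3117.1 = rho_f·9.81·0.31
Solving for rho_f: rho_f = 3117.1/(9.81·0.31) = 1025 kg/m³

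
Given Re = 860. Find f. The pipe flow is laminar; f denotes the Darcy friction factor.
Formula: f = \frac{64}{Re}
f = 64/860 = 0.07442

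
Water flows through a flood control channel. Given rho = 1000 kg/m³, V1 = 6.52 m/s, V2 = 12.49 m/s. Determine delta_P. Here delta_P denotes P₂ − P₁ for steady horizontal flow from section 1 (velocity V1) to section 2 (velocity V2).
Formula: \Delta P = \frac{1}{2} \rho (V_1^2 - V_2^2)
delta_P = 0.5·1000·(6.52² − 12.49²)/1000 = -56.74 kPa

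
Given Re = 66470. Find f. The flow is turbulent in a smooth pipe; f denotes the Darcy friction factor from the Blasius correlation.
Formula: f = \frac{0.316}{Re^{0.25}}
f = 0.316/66470^0.25 = 0.01968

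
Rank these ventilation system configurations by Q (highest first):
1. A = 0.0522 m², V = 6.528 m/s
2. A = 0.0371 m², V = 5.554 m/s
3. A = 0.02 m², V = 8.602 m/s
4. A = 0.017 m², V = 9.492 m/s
Case 1: Q = 340.8 L/s
Case 2: Q = 206.1 L/s
Case 3: Q = 172 L/s
Case 4: Q = 161.4 L/s
Ranking (highest first): 1, 2, 3, 4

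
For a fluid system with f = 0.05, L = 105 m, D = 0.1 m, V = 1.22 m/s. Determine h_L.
Formula: h_L = f \frac{L}{D} \frac{V^2}{2g}
h_L = 0.05·(105/0.1)·1.22²/(2·9.81) = 3.983 m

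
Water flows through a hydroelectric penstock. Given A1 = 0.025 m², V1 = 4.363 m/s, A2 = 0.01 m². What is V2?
Formula: V_2 = \frac{A_1 V_1}{A_2}
V2 = 0.025·4.363/0.01 = 10.91 m/s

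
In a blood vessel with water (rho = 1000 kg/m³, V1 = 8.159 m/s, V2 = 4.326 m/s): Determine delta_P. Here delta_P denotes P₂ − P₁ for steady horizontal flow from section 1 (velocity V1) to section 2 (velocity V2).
Formula: \Delta P = \frac{1}{2} \rho (V_1^2 - V_2^2)
delta_P = 0.5·1000·(8.159² − 4.326²)/1000 = 23.93 kPa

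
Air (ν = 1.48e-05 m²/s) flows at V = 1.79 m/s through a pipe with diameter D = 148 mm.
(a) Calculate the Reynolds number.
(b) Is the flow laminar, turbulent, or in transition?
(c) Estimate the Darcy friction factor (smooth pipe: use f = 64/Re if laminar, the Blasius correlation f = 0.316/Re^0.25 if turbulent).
(a) Re = V·D/ν = 1.79·0.148/1.48e-05 = 17900
(b) Flow regime: turbulent (Re > 4000)
(c) Friction factor: f = 0.316/Re^0.25 = 0.316/17900^0.25 = 0.02732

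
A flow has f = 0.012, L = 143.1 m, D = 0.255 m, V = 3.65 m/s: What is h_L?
Formula: h_L = f \frac{L}{D} \frac{V^2}{2g}
h_L = 0.012·(143.1/0.255)·3.65²/(2·9.81) = 4.573 m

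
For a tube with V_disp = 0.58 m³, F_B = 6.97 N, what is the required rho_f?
Formula: F_B = \rho_f g V_{disp}
Substituting knowns: 6.97 = rho_f·9.81·0.58
Solving for rho_f: rho_f = 6.97/(9.81·0.58) = 1.225 kg/m³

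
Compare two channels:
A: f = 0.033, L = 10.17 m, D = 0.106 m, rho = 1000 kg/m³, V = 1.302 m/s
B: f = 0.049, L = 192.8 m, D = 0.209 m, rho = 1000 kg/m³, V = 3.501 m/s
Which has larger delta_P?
delta_P(A) = 2.684 kPa, delta_P(B) = 277 kPa. Answer: B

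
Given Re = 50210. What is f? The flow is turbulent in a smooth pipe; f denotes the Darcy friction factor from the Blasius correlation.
Formula: f = \frac{0.316}{Re^{0.25}}
f = 0.316/50210^0.25 = 0.02111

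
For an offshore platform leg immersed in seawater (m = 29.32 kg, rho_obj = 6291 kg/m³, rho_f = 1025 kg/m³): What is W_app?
Formula: W_{app} = mg\left(1 - \frac{\rho_f}{\rho_{obj}}\right)
W_app = 29.32·9.81·(1 − 1025/6291) = 240.8 N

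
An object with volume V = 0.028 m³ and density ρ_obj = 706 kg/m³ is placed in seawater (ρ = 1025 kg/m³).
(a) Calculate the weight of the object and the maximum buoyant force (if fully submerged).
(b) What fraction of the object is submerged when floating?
(a) W=rho_obj*g*V=706*9.81*0.028=193.9 N; F_B(max)=rho*g*V=1025*9.81*0.028=281.5 N
(b) Floating fraction=rho_obj/rho=706/1025=0.689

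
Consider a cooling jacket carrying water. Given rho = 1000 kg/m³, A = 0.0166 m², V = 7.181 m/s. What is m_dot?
Formula: \dot{m} = \rho A V
m_dot = 1000·0.0166·7.181 = 119.2 kg/s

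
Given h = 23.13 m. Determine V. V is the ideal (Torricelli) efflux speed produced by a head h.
Formula: V = \sqrt{2 g h}
V = √(2·9.81·23.13) = 21.3 m/s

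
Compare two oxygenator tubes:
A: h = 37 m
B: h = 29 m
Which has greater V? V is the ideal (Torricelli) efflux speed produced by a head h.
V(A) = 26.94 m/s, V(B) = 23.85 m/s. Answer: A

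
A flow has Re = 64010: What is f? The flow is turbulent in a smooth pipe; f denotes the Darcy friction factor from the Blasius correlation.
Formula: f = \frac{0.316}{Re^{0.25}}
f = 0.316/64010^0.25 = 0.01987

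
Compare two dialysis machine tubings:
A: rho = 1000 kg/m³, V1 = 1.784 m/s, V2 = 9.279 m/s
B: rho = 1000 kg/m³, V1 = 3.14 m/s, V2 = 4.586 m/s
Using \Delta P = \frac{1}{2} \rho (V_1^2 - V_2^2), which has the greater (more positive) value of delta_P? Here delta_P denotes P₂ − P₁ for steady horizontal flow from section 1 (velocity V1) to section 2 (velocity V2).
delta_P(A) = -41.46 kPa, delta_P(B) = -5.586 kPa. Answer: B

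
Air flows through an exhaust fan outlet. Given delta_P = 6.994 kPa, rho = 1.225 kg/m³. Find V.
Formula: V = \sqrt{\frac{2 \Delta P}{\rho}}
V = √(2·(6.994·1000)/1.225) = 106.9 m/s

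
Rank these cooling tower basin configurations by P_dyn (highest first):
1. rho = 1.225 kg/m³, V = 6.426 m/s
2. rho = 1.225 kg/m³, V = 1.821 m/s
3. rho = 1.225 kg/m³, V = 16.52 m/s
Case 1: P_dyn = 0.02529 kPa
Case 2: P_dyn = 0.002031 kPa
Case 3: P_dyn = 0.1672 kPa
Ranking (highest first): 3, 1, 2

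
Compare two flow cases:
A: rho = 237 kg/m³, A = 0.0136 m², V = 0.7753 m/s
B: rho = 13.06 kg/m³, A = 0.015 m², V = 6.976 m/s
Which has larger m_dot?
m_dot(A) = 2.499 kg/s, m_dot(B) = 1.367 kg/s. Answer: A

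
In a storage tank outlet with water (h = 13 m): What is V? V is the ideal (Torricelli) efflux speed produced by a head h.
Formula: V = \sqrt{2 g h}
V = √(2·9.81·13) = 15.97 m/s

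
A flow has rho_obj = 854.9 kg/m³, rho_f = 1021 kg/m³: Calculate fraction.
Formula: f_{sub} = \frac{\rho_{obj}}{\rho_f}
fraction = 854.9/1021 = 0.8373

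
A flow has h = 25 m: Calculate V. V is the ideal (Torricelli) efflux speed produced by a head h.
Formula: V = \sqrt{2 g h}
V = √(2·9.81·25) = 22.15 m/s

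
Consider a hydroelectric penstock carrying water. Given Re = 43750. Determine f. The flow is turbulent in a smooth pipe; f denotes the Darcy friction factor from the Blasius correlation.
Formula: f = \frac{0.316}{Re^{0.25}}
f = 0.316/43750^0.25 = 0.02185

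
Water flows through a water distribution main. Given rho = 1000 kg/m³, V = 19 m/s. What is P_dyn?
Formula: P_{dyn} = \frac{1}{2} \rho V^2
P_dyn = 0.5·1000·19²/1000 = 180.5 kPa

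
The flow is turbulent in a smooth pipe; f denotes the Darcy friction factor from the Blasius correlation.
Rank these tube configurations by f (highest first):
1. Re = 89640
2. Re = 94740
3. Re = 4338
Case 1: f = 0.01826
Case 2: f = 0.01801
Case 3: f = 0.03894
Ranking (highest first): 3, 1, 2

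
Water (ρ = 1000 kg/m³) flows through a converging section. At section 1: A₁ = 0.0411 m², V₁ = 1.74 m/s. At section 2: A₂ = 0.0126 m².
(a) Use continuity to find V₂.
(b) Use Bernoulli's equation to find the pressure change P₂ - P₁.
(a) Continuity: A₁V₁=A₂V₂ -> V₂=A₁V₁/A₂=0.0411*1.74/0.0126=5.68 m/s
(b) Bernoulli: P₂-P₁=0.5*rho*(V₁^2-V₂^2)/1000=0.5*1000*(1.74^2-5.68^2)/1000=-14.62 kPa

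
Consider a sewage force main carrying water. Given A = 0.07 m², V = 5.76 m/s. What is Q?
Formula: Q = A V
Q = 0.07·5.76·1000 = 403.2 L/s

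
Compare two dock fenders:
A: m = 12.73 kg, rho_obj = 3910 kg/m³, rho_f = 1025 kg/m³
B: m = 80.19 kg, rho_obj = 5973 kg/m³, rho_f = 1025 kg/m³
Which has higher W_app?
W_app(A) = 92.14 N, W_app(B) = 651.7 N. Answer: B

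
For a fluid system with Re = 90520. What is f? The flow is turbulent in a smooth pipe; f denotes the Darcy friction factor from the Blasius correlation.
Formula: f = \frac{0.316}{Re^{0.25}}
f = 0.316/90520^0.25 = 0.01822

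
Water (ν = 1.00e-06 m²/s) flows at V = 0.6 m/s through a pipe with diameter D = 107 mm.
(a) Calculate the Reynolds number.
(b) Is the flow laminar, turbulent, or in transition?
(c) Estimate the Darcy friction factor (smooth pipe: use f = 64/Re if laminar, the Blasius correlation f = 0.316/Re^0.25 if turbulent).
(a) Re = V·D/ν = 0.6·0.107/1.00e-06 = 64200
(b) Flow regime: turbulent (Re > 4000)
(c) Friction factor: f = 0.316/Re^0.25 = 0.316/64200^0.25 = 0.01985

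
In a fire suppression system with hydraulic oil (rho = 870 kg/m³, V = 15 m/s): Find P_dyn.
Formula: P_{dyn} = \frac{1}{2} \rho V^2
P_dyn = 0.5·870·15²/1000 = 97.88 kPa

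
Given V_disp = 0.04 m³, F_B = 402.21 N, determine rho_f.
Formula: F_B = \rho_f g V_{disp}
Substituting knowns: 402.21 = rho_f·9.81·0.04
Solving for rho_f: rho_f = 402.21/(9.81·0.04) = 1025 kg/m³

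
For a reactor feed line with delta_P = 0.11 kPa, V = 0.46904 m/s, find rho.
Formula: V = \sqrt{\frac{2 \Delta P}{\rho}}
Substituting knowns: 0.46904 = √(2·(0.11·1000)/rho)
Solving for rho: rho = 2·(0.11·1000)/0.46904² = 1000 kg/m³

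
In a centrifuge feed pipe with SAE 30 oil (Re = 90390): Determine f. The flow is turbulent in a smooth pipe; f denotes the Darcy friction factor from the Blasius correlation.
Formula: f = \frac{0.316}{Re^{0.25}}
f = 0.316/90390^0.25 = 0.01822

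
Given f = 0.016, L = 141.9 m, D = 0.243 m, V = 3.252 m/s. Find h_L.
Formula: h_L = f \frac{L}{D} \frac{V^2}{2g}
h_L = 0.016·(141.9/0.243)·3.252²/(2·9.81) = 5.036 m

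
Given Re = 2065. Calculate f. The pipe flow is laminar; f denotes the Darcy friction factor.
Formula: f = \frac{64}{Re}
f = 64/2065 = 0.03099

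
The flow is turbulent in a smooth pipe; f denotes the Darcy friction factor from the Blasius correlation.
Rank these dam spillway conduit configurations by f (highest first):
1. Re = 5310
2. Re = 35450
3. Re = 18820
Case 1: f = 0.03702
Case 2: f = 0.02303
Case 3: f = 0.02698
Ranking (highest first): 1, 3, 2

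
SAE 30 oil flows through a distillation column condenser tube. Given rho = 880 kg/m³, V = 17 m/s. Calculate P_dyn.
Formula: P_{dyn} = \frac{1}{2} \rho V^2
P_dyn = 0.5·880·17²/1000 = 127.2 kPa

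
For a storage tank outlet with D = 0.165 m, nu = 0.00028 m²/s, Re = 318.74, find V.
Formula: Re = \frac{V D}{\nu}
Substituting knowns: 318.74 = V·0.165/0.00028
Solving for V: V = 318.74·0.00028/0.165 = 0.5409 m/s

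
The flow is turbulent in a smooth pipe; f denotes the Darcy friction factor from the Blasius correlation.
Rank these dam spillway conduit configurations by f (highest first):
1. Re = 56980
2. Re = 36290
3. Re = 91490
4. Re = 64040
Case 1: f = 0.02045
Case 2: f = 0.02289
Case 3: f = 0.01817
Case 4: f = 0.01986
Ranking (highest first): 2, 1, 4, 3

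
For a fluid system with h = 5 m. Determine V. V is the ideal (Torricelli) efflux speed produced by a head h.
Formula: V = \sqrt{2 g h}
V = √(2·9.81·5) = 9.905 m/s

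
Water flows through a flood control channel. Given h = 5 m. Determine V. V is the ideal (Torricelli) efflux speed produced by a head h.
Formula: V = \sqrt{2 g h}
V = √(2·9.81·5) = 9.905 m/s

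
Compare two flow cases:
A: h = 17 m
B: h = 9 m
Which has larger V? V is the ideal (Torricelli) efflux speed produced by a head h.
V(A) = 18.26 m/s, V(B) = 13.29 m/s. Answer: A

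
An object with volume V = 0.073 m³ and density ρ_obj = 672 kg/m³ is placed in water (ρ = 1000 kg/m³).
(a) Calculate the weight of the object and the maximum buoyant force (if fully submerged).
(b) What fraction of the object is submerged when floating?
(a) W=rho_obj*g*V=672*9.81*0.073=481.2 N; F_B(max)=rho*g*V=1000*9.81*0.073=716.1 N
(b) Floating fraction=rho_obj/rho=672/1000=0.672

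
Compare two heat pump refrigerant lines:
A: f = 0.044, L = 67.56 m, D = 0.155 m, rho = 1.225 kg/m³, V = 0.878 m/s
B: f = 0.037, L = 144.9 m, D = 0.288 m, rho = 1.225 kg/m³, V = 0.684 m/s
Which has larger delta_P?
delta_P(A) = 0.009055 kPa, delta_P(B) = 0.005335 kPa. Answer: A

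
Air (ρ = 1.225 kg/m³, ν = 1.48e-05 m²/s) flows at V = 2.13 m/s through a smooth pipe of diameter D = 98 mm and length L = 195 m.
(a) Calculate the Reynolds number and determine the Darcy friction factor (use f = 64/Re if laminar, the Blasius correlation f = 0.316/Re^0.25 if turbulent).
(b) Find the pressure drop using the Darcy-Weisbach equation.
(a) Re = V·D/ν = 2.13·0.098/1.48e-05 = 14104 → turbulent (Re > 4000); f = 0.316/Re^0.25 = 0.316/14104^0.25 = 0.028997
(b) Darcy-Weisbach: ΔP = f·(L/D)·½ρV²/1000 = 0.028997·(195/0.098)·½·1.225·2.13²/1000 = 0.1603 kPa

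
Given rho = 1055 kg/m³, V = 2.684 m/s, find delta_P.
Formula: V = \sqrt{\frac{2 \Delta P}{\rho}}
Substituting knowns: 2.684 = √(2·(delta_P·1000)/1055)
Solving for delta_P: delta_P = 2.684²·1055/2/1000 = 3.8 kPa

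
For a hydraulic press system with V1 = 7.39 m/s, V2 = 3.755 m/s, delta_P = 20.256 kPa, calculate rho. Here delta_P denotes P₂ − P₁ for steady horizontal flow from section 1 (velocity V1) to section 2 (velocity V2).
Formula: \Delta P = \frac{1}{2} \rho (V_1^2 - V_2^2)
Substituting knowns: 20.256 = 0.5·rho·(7.39² − 3.755²)/1000
Solving for rho: rho = 2·(20.256·1000)/(7.39² − 3.755²) = 1000 kg/m³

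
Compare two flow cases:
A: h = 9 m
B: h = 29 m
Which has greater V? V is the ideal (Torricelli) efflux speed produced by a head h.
V(A) = 13.29 m/s, V(B) = 23.85 m/s. Answer: B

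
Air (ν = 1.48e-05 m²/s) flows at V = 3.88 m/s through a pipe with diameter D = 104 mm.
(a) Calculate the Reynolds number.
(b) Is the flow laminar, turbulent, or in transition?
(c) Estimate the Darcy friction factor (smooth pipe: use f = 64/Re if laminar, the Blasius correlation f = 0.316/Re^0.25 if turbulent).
(a) Re = V·D/ν = 3.88·0.104/1.48e-05 = 27265
(b) Flow regime: turbulent (Re > 4000)
(c) Friction factor: f = 0.316/Re^0.25 = 0.316/27265^0.25 = 0.02459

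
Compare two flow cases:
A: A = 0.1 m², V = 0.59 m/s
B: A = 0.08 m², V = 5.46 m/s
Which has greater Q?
Q(A) = 59 L/s, Q(B) = 436.8 L/s. Answer: B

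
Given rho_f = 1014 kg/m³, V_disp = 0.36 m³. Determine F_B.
Formula: F_B = \rho_f g V_{disp}
F_B = 1014·9.81·0.36 = 3581 N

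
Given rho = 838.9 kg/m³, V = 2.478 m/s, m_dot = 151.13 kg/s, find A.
Formula: \dot{m} = \rho A V
Substituting knowns: 151.13 = 838.9·A·2.478
Solving for A: A = 151.13/(838.9·2.478) = 0.0727 m²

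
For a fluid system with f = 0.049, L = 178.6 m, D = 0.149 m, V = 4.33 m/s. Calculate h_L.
Formula: h_L = f \frac{L}{D} \frac{V^2}{2g}
h_L = 0.049·(178.6/0.149)·4.33²/(2·9.81) = 56.13 m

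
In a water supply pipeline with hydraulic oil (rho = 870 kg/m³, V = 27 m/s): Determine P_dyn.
Formula: P_{dyn} = \frac{1}{2} \rho V^2
P_dyn = 0.5·870·27²/1000 = 317.1 kPa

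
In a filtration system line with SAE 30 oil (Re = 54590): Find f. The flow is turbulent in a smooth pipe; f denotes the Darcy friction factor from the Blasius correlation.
Formula: f = \frac{0.316}{Re^{0.25}}
f = 0.316/54590^0.25 = 0.02067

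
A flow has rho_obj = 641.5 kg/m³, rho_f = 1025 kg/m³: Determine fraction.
Formula: f_{sub} = \frac{\rho_{obj}}{\rho_f}
fraction = 641.5/1025 = 0.6259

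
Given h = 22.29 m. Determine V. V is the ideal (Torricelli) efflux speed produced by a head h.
Formula: V = \sqrt{2 g h}
V = √(2·9.81·22.29) = 20.91 m/s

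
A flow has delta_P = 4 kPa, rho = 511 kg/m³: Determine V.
Formula: V = \sqrt{\frac{2 \Delta P}{\rho}}
V = √(2·(4·1000)/511) = 3.957 m/s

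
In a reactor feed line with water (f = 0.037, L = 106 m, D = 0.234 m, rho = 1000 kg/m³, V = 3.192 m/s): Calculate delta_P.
Formula: \Delta P = f \frac{L}{D} \frac{\rho V^2}{2}
delta_P = 0.037·(106/0.234)·0.5·1000·3.192²/1000 = 85.39 kPa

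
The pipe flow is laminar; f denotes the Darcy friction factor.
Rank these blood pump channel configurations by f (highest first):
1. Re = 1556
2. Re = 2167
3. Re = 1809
Case 1: f = 0.04113
Case 2: f = 0.02953
Case 3: f = 0.03538
Ranking (highest first): 1, 3, 2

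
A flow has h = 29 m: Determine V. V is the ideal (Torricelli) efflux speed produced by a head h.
Formula: V = \sqrt{2 g h}
V = √(2·9.81·29) = 23.85 m/s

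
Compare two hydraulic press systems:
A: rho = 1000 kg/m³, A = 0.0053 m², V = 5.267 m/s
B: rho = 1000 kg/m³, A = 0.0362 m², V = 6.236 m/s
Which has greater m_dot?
m_dot(A) = 27.92 kg/s, m_dot(B) = 225.7 kg/s. Answer: B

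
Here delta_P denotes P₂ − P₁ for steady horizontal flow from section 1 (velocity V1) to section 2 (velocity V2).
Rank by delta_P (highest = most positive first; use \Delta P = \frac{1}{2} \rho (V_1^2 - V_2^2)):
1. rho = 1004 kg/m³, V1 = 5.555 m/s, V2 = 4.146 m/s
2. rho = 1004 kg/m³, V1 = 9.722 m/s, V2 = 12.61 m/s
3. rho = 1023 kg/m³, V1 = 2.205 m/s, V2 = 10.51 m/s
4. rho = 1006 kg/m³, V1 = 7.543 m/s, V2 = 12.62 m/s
Case 1: delta_P = 6.862 kPa
Case 2: delta_P = -32.38 kPa
Case 3: delta_P = -54.01 kPa
Case 4: delta_P = -51.49 kPa
Ranking (highest first): 1, 2, 4, 3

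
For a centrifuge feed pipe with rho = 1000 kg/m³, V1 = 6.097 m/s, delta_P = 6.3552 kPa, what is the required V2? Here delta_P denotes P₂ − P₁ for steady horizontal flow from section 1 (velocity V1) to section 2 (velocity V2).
Formula: \Delta P = \frac{1}{2} \rho (V_1^2 - V_2^2)
Substituting knowns: 6.3552 = 0.5·1000·(6.097² − V2²)/1000
Solving for V2: V2 = √(6.097² − 2·(6.3552·1000)/1000) = 4.946 m/s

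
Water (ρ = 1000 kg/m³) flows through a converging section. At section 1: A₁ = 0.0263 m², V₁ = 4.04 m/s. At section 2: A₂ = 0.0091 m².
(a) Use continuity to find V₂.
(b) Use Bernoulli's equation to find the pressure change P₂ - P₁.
(a) Continuity: A₁V₁=A₂V₂ -> V₂=A₁V₁/A₂=0.0263*4.04/0.0091=11.68 m/s
(b) Bernoulli: P₂-P₁=0.5*rho*(V₁^2-V₂^2)/1000=0.5*1000*(4.04^2-11.68^2)/1000=-60.05 kPa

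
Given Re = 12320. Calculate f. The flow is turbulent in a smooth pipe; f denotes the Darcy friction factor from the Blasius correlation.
Formula: f = \frac{0.316}{Re^{0.25}}
f = 0.316/12320^0.25 = 0.02999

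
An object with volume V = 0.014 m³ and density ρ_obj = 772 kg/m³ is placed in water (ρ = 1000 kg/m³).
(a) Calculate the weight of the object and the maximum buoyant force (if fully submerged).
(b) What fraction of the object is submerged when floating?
(a) W=rho_obj*g*V=772*9.81*0.014=106.0 N; F_B(max)=rho*g*V=1000*9.81*0.014=137.3 N
(b) Floating fraction=rho_obj/rho=772/1000=0.772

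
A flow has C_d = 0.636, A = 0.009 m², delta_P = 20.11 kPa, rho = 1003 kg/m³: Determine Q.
Formula: Q = C_d A \sqrt{\frac{2 \Delta P}{\rho}}
Q = 0.636·0.009·√(2·(20.11·1000)/1003)·1000 = 36.25 L/s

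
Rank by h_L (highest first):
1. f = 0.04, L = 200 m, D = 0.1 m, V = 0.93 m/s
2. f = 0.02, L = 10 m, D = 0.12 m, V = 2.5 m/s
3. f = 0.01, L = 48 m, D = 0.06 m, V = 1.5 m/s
Case 1: h_L = 3.527 m
Case 2: h_L = 0.5309 m
Case 3: h_L = 0.9174 m
Ranking (highest first): 1, 3, 2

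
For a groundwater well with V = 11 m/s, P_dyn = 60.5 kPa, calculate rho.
Formula: P_{dyn} = \frac{1}{2} \rho V^2
Substituting knowns: 60.5 = 0.5·rho·11²/1000
Solving for rho: rho = 2·(60.5·1000)/11² = 1000 kg/m³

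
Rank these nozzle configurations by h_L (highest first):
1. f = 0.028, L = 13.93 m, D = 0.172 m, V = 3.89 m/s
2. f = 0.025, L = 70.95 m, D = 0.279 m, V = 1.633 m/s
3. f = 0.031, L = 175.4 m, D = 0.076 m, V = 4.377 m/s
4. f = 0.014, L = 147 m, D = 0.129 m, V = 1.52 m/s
Case 1: h_L = 1.749 m
Case 2: h_L = 0.8641 m
Case 3: h_L = 69.86 m
Case 4: h_L = 1.879 m
Ranking (highest first): 3, 4, 1, 2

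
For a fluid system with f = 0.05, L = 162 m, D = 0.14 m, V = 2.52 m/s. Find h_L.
Formula: h_L = f \frac{L}{D} \frac{V^2}{2g}
h_L = 0.05·(162/0.14)·2.52²/(2·9.81) = 18.73 m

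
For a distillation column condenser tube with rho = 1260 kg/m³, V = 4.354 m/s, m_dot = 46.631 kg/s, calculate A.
Formula: \dot{m} = \rho A V
Substituting knowns: 46.631 = 1260·A·4.354
Solving for A: A = 46.631/(1260·4.354) = 0.0085 m²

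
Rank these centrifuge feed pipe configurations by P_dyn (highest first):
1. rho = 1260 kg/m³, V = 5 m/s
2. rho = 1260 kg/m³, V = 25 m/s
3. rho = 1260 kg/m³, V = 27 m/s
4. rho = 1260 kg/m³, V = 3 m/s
Case 1: P_dyn = 15.75 kPa
Case 2: P_dyn = 393.8 kPa
Case 3: P_dyn = 459.3 kPa
Case 4: P_dyn = 5.67 kPa
Ranking (highest first): 3, 2, 1, 4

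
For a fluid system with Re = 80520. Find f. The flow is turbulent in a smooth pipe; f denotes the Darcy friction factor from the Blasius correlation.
Formula: f = \frac{0.316}{Re^{0.25}}
f = 0.316/80520^0.25 = 0.01876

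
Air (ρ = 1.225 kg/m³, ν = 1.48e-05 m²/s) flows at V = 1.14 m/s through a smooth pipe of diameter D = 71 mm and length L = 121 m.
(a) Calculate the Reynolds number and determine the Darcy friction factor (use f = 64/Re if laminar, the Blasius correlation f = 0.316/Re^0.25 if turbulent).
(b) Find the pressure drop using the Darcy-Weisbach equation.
(a) Re = V·D/ν = 1.14·0.071/1.48e-05 = 5468.9 → turbulent (Re > 4000); f = 0.316/Re^0.25 = 0.316/5468.9^0.25 = 0.036746
(b) Darcy-Weisbach: ΔP = f·(L/D)·½ρV²/1000 = 0.036746·(121/0.071)·½·1.225·1.14²/1000 = 0.04985 kPa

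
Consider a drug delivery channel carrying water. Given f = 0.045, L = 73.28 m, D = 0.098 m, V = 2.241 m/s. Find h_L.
Formula: h_L = f \frac{L}{D} \frac{V^2}{2g}
h_L = 0.045·(73.28/0.098)·2.241²/(2·9.81) = 8.613 m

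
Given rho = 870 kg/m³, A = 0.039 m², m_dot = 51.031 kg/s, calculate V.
Formula: \dot{m} = \rho A V
Substituting knowns: 51.031 = 870·0.039·V
Solving for V: V = 51.031/(870·0.039) = 1.504 m/s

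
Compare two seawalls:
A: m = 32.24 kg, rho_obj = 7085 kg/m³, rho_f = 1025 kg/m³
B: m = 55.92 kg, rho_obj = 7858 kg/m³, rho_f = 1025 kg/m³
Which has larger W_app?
W_app(A) = 270.5 N, W_app(B) = 477 N. Answer: B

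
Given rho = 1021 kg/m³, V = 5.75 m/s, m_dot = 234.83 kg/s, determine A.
Formula: \dot{m} = \rho A V
Substituting knowns: 234.83 = 1021·A·5.75
Solving for A: A = 234.83/(1021·5.75) = 0.04 m²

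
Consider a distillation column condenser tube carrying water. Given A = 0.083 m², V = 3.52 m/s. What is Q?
Formula: Q = A V
Q = 0.083·3.52·1000 = 292.2 L/s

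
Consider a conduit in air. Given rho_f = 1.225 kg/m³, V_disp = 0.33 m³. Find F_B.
Formula: F_B = \rho_f g V_{disp}
F_B = 1.225·9.81·0.33 = 3.966 N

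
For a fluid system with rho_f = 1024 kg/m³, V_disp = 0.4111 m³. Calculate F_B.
Formula: F_B = \rho_f g V_{disp}
F_B = 1024·9.81·0.4111 = 4130 N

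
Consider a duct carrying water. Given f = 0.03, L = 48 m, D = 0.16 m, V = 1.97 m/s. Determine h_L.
Formula: h_L = f \frac{L}{D} \frac{V^2}{2g}
h_L = 0.03·(48/0.16)·1.97²/(2·9.81) = 1.78 m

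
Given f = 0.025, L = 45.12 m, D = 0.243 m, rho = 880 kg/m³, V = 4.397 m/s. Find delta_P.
Formula: \Delta P = f \frac{L}{D} \frac{\rho V^2}{2}
delta_P = 0.025·(45.12/0.243)·0.5·880·4.397²/1000 = 39.49 kPa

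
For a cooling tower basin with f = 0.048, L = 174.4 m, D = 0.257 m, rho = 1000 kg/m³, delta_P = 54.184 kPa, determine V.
Formula: \Delta P = f \frac{L}{D} \frac{\rho V^2}{2}
Substituting knowns: 54.184 = 0.048·(174.4/0.257)·0.5·1000·V²/1000
Solving for V: V = √((54.184·1000)/(0.048·(174.4/0.257)·0.5·1000)) = 1.824 m/s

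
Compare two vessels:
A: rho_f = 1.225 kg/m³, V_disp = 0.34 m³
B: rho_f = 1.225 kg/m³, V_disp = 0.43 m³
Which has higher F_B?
F_B(A) = 4.086 N, F_B(B) = 5.167 N. Answer: B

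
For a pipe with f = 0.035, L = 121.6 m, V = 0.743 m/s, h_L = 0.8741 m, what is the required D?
Formula: h_L = f \frac{L}{D} \frac{V^2}{2g}
Substituting knowns: 0.8741 = 0.035·(121.6/D)·0.743²/(2·9.81)
Solving for D: D = 0.035·121.6·0.743²/(2·9.81·0.8741) = 0.137 m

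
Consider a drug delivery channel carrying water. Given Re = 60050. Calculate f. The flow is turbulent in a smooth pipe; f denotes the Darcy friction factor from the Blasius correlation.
Formula: f = \frac{0.316}{Re^{0.25}}
f = 0.316/60050^0.25 = 0.02019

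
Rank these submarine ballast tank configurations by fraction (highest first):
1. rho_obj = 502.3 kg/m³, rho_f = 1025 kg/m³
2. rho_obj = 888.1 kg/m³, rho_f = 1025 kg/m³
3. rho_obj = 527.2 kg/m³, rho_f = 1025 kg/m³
Case 1: fraction = 0.49
Case 2: fraction = 0.8664
Case 3: fraction = 0.5143
Ranking (highest first): 2, 3, 1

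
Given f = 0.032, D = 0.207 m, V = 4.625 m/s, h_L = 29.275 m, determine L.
Formula: h_L = f \frac{L}{D} \frac{V^2}{2g}
Substituting knowns: 29.275 = 0.032·(L/0.207)·4.625²/(2·9.81)
Solving for L: L = 29.275·2·9.81·0.207/(0.032·4.625²) = 173.7 m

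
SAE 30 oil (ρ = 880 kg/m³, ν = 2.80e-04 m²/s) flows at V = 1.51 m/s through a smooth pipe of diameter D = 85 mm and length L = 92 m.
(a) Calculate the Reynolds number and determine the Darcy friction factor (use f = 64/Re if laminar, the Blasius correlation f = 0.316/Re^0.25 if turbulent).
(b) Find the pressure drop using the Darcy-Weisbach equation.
(a) Re = V·D/ν = 1.51·0.085/2.80e-04 = 458.39 → laminar (Re < 2300); f = 64/Re = 64/458.39 = 0.13962
(b) Darcy-Weisbach: ΔP = f·(L/D)·½ρV²/1000 = 0.13962·(92/0.085)·½·880·1.51²/1000 = 151.6 kPa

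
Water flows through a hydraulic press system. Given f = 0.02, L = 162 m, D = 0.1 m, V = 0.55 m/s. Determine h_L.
Formula: h_L = f \frac{L}{D} \frac{V^2}{2g}
h_L = 0.02·(162/0.1)·0.55²/(2·9.81) = 0.4995 m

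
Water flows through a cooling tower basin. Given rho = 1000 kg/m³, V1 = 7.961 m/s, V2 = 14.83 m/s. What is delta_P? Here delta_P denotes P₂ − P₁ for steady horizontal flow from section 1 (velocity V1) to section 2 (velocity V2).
Formula: \Delta P = \frac{1}{2} \rho (V_1^2 - V_2^2)
delta_P = 0.5·1000·(7.961² − 14.83²)/1000 = -78.28 kPa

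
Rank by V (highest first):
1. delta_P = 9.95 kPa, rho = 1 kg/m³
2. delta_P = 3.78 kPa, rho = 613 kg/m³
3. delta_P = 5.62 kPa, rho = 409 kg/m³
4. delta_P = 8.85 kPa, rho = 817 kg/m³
Case 1: V = 141.1 m/s
Case 2: V = 3.512 m/s
Case 3: V = 5.242 m/s
Case 4: V = 4.655 m/s
Ranking (highest first): 1, 3, 4, 2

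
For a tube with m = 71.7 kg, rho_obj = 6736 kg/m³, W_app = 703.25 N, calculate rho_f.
Formula: W_{app} = mg\left(1 - \frac{\rho_f}{\rho_{obj}}\right)
Substituting knowns: 703.25 = 71.7·9.81·(1 − rho_f/6736)
Solving for rho_f: rho_f = 6736·(1 − 703.25/(71.7·9.81)) = 1.216 kg/m³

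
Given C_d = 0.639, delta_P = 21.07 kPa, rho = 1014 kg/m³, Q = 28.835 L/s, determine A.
Formula: Q = C_d A \sqrt{\frac{2 \Delta P}{\rho}}
Substituting knowns: 28.835 = 0.639·A·√(2·(21.07·1000)/1014)·1000
Solving for A: A = (28.835/1000)/(0.639·√(2·(21.07·1000)/1014)) = 0.007 m²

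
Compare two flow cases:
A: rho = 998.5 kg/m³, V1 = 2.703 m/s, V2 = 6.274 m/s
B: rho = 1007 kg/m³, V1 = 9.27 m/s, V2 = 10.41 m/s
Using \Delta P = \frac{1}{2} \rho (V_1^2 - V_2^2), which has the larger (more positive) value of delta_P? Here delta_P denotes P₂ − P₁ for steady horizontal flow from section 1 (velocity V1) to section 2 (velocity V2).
delta_P(A) = -16 kPa, delta_P(B) = -11.3 kPa. Answer: B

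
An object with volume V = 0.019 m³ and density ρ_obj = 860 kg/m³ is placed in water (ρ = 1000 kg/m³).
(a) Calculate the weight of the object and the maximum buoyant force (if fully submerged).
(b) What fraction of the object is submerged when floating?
(a) W=rho_obj*g*V=860*9.81*0.019=160.3 N; F_B(max)=rho*g*V=1000*9.81*0.019=186.4 N
(b) Floating fraction=rho_obj/rho=860/1000=0.860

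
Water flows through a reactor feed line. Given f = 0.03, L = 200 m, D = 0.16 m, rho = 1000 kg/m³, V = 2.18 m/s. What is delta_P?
Formula: \Delta P = f \frac{L}{D} \frac{\rho V^2}{2}
delta_P = 0.03·(200/0.16)·0.5·1000·2.18²/1000 = 89.11 kPa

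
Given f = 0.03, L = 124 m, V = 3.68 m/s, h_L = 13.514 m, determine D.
Formula: h_L = f \frac{L}{D} \frac{V^2}{2g}
Substituting knowns: 13.514 = 0.03·(124/D)·3.68²/(2·9.81)
Solving for D: D = 0.03·124·3.68²/(2·9.81·13.514) = 0.19 m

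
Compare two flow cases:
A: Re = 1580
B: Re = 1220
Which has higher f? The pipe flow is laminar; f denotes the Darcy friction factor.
f(A) = 0.04051, f(B) = 0.05246. Answer: B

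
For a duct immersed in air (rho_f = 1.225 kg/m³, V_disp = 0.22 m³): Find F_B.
Formula: F_B = \rho_f g V_{disp}
F_B = 1.225·9.81·0.22 = 2.644 N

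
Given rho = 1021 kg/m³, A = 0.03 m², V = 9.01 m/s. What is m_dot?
Formula: \dot{m} = \rho A V
m_dot = 1021·0.03·9.01 = 276 kg/s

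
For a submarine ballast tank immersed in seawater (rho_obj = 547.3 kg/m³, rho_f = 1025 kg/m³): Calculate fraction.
Formula: f_{sub} = \frac{\rho_{obj}}{\rho_f}
fraction = 547.3/1025 = 0.534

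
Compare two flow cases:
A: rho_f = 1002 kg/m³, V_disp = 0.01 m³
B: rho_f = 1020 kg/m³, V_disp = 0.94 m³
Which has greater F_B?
F_B(A) = 98.3 N, F_B(B) = 9406 N. Answer: B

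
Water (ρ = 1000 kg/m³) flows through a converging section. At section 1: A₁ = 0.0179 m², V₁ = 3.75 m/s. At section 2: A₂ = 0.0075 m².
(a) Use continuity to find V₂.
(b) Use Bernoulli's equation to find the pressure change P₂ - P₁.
(a) Continuity: A₁V₁=A₂V₂ -> V₂=A₁V₁/A₂=0.0179*3.75/0.0075=8.95 m/s
(b) Bernoulli: P₂-P₁=0.5*rho*(V₁^2-V₂^2)/1000=0.5*1000*(3.75^2-8.95^2)/1000=-33.02 kPa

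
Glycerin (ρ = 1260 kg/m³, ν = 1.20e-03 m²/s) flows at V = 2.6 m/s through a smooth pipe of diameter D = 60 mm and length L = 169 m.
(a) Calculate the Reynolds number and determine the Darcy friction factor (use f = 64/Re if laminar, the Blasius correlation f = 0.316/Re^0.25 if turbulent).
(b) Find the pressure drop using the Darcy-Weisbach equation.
(a) Re = V·D/ν = 2.6·0.06/1.20e-03 = 130 → laminar (Re < 2300); f = 64/Re = 64/130 = 0.49231
(b) Darcy-Weisbach: ΔP = f·(L/D)·½ρV²/1000 = 0.49231·(169/0.060)·½·1260·2.6²/1000 = 5906 kPa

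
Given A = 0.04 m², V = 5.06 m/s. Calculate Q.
Formula: Q = A V
Q = 0.04·5.06·1000 = 202.4 L/s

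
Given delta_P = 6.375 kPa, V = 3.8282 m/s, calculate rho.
Formula: V = \sqrt{\frac{2 \Delta P}{\rho}}
Substituting knowns: 3.8282 = √(2·(6.375·1000)/rho)
Solving for rho: rho = 2·(6.375·1000)/3.8282² = 870 kg/m³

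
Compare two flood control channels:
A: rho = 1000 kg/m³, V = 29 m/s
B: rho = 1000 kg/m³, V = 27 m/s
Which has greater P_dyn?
P_dyn(A) = 420.5 kPa, P_dyn(B) = 364.5 kPa. Answer: A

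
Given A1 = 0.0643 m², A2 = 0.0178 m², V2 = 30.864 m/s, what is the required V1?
Formula: V_2 = \frac{A_1 V_1}{A_2}
Substituting knowns: 30.864 = 0.0643·V1/0.0178
Solving for V1: V1 = 30.864·0.0178/0.0643 = 8.544 m/s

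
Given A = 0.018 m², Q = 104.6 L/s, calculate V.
Formula: Q = A V
Substituting knowns: 104.6 = 0.018·V·1000
Solving for V: V = (104.6/1000)/0.018 = 5.811 m/s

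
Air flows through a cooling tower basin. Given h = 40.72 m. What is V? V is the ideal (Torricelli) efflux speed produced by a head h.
Formula: V = \sqrt{2 g h}
V = √(2·9.81·40.72) = 28.27 m/s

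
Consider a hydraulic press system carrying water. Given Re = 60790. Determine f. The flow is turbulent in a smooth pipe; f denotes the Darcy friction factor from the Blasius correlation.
Formula: f = \frac{0.316}{Re^{0.25}}
f = 0.316/60790^0.25 = 0.02012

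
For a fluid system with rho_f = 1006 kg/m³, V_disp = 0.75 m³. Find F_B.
Formula: F_B = \rho_f g V_{disp}
F_B = 1006·9.81·0.75 = 7402 N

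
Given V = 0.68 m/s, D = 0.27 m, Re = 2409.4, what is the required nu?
Formula: Re = \frac{V D}{\nu}
Substituting knowns: 2409.4 = 0.68·0.27/nu
Solving for nu: nu = 0.68·0.27/2409.4 = 7.620e-05 m²/s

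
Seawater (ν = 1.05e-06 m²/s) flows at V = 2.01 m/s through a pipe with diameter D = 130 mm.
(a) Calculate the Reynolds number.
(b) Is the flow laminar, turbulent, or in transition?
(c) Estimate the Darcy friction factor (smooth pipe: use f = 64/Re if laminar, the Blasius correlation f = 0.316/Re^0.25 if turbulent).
(a) Re = V·D/ν = 2.01·0.13/1.05e-06 = 248860
(b) Flow regime: turbulent (Re > 4000)
(c) Friction factor: f = 0.316/Re^0.25 = 0.316/248860^0.25 = 0.01415 (Blasius is strictly valid for Re ≲ 1e5; used here as the smooth-pipe estimate the problem specifies)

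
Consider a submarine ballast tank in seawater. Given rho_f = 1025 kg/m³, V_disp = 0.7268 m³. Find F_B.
Formula: F_B = \rho_f g V_{disp}
F_B = 1025·9.81·0.7268 = 7308 N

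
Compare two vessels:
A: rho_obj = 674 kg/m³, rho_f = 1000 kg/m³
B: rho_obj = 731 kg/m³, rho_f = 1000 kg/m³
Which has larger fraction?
fraction(A) = 0.674, fraction(B) = 0.731. Answer: B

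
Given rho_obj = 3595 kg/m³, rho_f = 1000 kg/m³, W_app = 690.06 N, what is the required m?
Formula: W_{app} = mg\left(1 - \frac{\rho_f}{\rho_{obj}}\right)
Substituting knowns: 690.06 = m·9.81·(1 − 1000/3595)
Solving for m: m = 690.06/(9.81·(1 − 1000/3595)) = 97.45 kg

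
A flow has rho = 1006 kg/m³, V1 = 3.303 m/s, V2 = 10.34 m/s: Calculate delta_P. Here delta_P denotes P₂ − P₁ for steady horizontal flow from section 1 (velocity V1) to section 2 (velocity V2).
Formula: \Delta P = \frac{1}{2} \rho (V_1^2 - V_2^2)
delta_P = 0.5·1006·(3.303² − 10.34²)/1000 = -48.29 kPa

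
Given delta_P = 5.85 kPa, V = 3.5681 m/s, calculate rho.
Formula: V = \sqrt{\frac{2 \Delta P}{\rho}}
Substituting knowns: 3.5681 = √(2·(5.85·1000)/rho)
Solving for rho: rho = 2·(5.85·1000)/3.5681² = 919 kg/m³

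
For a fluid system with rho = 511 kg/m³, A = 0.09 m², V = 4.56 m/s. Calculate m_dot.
Formula: \dot{m} = \rho A V
m_dot = 511·0.09·4.56 = 209.7 kg/s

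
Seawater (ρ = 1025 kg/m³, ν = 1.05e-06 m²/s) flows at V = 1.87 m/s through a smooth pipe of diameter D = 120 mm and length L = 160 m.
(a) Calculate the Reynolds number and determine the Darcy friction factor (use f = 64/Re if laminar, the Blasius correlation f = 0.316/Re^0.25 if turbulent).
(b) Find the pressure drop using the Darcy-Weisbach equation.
(a) Re = V·D/ν = 1.87·0.12/1.05e-06 = 213710 → turbulent (Re > 4000); f = 0.316/Re^0.25 = 0.316/213710^0.25 = 0.014697 (Blasius is strictly valid for Re ≲ 1e5; used here as the smooth-pipe estimate the problem specifies)
(b) Darcy-Weisbach: ΔP = f·(L/D)·½ρV²/1000 = 0.014697·(160/0.120)·½·1025·1.87²/1000 = 35.12 kPa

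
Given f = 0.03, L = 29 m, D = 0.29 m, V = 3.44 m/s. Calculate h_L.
Formula: h_L = f \frac{L}{D} \frac{V^2}{2g}
h_L = 0.03·(29/0.29)·3.44²/(2·9.81) = 1.809 m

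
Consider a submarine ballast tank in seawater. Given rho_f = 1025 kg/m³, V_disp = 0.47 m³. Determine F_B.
Formula: F_B = \rho_f g V_{disp}
F_B = 1025·9.81·0.47 = 4726 N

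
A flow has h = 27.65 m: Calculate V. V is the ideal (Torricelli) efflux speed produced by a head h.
Formula: V = \sqrt{2 g h}
V = √(2·9.81·27.65) = 23.29 m/s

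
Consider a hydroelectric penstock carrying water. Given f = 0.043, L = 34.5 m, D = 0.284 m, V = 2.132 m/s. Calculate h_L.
Formula: h_L = f \frac{L}{D} \frac{V^2}{2g}
h_L = 0.043·(34.5/0.284)·2.132²/(2·9.81) = 1.21 m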